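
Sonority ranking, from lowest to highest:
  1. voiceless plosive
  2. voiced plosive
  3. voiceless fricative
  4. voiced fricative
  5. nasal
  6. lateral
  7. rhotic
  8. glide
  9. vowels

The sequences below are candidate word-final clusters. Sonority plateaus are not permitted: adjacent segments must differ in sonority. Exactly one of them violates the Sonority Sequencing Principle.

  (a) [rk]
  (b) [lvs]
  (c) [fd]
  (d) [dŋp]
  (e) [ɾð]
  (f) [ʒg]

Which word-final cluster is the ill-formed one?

d

(a) sonority 7-1: well-formed.
(b) sonority 6-4-3: well-formed.
(c) sonority 3-2: well-formed.
(d) sonority 2-5-1: ill-formed.
(e) sonority 7-4: well-formed.
(f) sonority 4-2: well-formed.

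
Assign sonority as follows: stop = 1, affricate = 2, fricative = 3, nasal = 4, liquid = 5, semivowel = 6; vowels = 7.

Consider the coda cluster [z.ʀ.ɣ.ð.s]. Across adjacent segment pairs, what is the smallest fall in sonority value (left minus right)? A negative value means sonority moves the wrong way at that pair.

-2

/z/: fricative = 3.
/ʀ/: liquid = 5.
/ɣ/: fricative = 3.
/ð/: fricative = 3.
/s/: fricative = 3.
/z/→/ʀ/: change -2.
/ʀ/→/ɣ/: change +2.
/ɣ/→/ð/: change +0.
/ð/→/s/: change +0.
Minimum = -2.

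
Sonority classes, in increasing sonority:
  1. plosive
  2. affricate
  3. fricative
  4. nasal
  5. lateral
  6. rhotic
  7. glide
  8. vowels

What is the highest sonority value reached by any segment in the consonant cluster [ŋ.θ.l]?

5

/ŋ/ — nasal, sonority 4.
/θ/ — fricative, sonority 3.
/l/ — lateral, sonority 5.
The maximum is 5.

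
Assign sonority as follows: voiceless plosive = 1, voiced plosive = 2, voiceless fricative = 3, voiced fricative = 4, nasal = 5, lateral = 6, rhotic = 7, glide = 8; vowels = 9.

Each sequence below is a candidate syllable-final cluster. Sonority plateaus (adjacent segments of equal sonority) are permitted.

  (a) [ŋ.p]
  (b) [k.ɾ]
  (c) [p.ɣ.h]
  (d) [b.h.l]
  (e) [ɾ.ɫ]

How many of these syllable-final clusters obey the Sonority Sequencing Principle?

(a) 5-1 → obeys
(b) 1-7 → violates
(c) 1-4-3 → violates
(d) 2-3-6 → violates
(e) 7-6 → obeys

2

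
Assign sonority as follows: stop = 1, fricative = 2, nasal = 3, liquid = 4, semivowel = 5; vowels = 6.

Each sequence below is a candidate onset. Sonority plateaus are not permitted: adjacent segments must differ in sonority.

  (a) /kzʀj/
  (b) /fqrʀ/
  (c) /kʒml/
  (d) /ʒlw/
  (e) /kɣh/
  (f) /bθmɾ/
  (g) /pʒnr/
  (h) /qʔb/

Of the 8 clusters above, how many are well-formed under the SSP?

5

(a) 1-2-4-5 → obeys
(b) 2-1-4-4 → violates
(c) 1-2-3-4 → obeys
(d) 2-4-5 → obeys
(e) 1-2-2 → violates
(f) 1-2-3-4 → obeys
(g) 1-2-3-4 → obeys
(h) 1-1-1 → violates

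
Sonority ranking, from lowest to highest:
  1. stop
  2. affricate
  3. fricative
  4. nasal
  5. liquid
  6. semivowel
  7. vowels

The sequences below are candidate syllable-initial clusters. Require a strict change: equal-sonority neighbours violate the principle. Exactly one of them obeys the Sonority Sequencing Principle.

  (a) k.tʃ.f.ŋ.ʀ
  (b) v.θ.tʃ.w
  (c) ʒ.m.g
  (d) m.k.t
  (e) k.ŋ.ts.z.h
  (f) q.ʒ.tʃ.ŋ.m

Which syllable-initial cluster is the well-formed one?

(a) 1-2-3-4-5 → obeys
(b) 3-3-2-6 → violates
(c) 3-4-1 → violates
(d) 4-1-1 → violates
(e) 1-4-2-3-3 → violates
(f) 1-3-2-4-4 → violates

a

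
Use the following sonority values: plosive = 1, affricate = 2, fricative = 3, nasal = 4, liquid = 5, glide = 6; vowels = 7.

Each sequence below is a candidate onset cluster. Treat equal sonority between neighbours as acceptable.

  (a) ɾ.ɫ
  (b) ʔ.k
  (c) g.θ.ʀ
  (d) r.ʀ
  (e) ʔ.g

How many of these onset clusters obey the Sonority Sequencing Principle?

5

(a) ɾ.ɫ: profile 5-5 — obeys.
(b) ʔ.k: profile 1-1 — obeys.
(c) g.θ.ʀ: profile 1-3-5 — obeys.
(d) r.ʀ: profile 5-5 — obeys.
(e) ʔ.g: profile 1-1 — obeys.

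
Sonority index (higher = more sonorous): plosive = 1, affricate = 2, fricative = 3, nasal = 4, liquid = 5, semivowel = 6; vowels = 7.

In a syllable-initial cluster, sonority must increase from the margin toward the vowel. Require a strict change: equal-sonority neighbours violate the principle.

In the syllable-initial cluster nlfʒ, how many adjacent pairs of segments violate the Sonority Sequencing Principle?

/n/ — nasal, sonority 4.
/l/ — liquid, sonority 5.
/f/ — fricative, sonority 3.
/ʒ/ — fricative, sonority 3.
/n/→/l/: 4→5 (rises) — ok.
/l/→/f/: 5→3 (does not rise) — violation.
/f/→/ʒ/: 3→3 (plateau) — violation.

2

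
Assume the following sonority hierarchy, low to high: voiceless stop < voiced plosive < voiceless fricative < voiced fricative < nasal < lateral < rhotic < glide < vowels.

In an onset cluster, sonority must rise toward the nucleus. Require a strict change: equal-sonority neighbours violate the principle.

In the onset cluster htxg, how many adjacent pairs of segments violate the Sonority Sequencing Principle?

2

/h/ is a voiceless fricative (sonority 3).
/t/ is a voiceless stop (sonority 1).
/x/ is a voiceless fricative (sonority 3).
/g/ is a voiced plosive (sonority 2).
/h/→/t/: 3→1 (does not rise) — violation.
/t/→/x/: 1→3 (rises) — ok.
/x/→/g/: 3→2 (does not rise) — violation.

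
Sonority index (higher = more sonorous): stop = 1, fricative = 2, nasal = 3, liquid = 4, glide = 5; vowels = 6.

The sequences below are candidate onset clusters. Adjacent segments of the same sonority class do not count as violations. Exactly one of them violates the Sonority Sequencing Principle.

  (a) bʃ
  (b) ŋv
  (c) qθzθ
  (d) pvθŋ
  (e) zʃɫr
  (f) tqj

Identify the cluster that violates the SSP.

(a) bʃ: profile 1-2 — obeys.
(b) ŋv: profile 3-2 — violates.
(c) qθzθ: profile 1-2-2-2 — obeys.
(d) pvθŋ: profile 1-2-2-3 — obeys.
(e) zʃɫr: profile 2-2-4-4 — obeys.
(f) tqj: profile 1-1-5 — obeys.

b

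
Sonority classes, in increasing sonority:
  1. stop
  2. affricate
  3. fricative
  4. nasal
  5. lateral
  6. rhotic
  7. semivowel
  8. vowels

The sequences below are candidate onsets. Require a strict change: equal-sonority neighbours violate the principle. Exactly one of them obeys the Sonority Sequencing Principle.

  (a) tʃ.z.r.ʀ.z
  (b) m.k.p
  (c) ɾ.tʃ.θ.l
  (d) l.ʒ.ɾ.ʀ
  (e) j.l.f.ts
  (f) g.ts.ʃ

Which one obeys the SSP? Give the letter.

f

(a) sonority 2-3-6-6-3: ill-formed.
(b) sonority 4-1-1: ill-formed.
(c) sonority 6-2-3-5: ill-formed.
(d) sonority 5-3-6-6: ill-formed.
(e) sonority 7-5-3-2: ill-formed.
(f) sonority 1-2-3: well-formed.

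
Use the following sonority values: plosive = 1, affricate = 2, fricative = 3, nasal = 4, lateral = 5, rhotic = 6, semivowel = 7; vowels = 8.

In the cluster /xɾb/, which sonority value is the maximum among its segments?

/x/: fricative = 3.
/ɾ/: rhotic = 6.
/b/: plosive = 1.
The maximum is 6.

6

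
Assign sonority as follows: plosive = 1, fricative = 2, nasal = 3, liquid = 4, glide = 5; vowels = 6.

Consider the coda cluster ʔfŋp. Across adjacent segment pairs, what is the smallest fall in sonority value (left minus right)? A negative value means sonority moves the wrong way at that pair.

-1

/ʔ/ — plosive, sonority 1.
/f/ — fricative, sonority 2.
/ŋ/ — nasal, sonority 3.
/p/ — plosive, sonority 1.
/ʔ/→/f/: change -1.
/f/→/ŋ/: change -1.
/ŋ/→/p/: change +2.
Minimum = -1.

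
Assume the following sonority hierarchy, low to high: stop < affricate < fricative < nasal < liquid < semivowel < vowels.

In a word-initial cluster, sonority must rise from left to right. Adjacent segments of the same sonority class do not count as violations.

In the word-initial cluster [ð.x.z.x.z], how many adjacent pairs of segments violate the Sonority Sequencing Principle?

0

/ð/: fricative = 3.
/x/: fricative = 3.
/z/: fricative = 3.
/x/: fricative = 3.
/z/: fricative = 3.
/ð/→/x/: 3→3 (plateau, allowed) — ok.
/x/→/z/: 3→3 (plateau, allowed) — ok.
/z/→/x/: 3→3 (plateau, allowed) — ok.
/x/→/z/: 3→3 (plateau, allowed) — ok.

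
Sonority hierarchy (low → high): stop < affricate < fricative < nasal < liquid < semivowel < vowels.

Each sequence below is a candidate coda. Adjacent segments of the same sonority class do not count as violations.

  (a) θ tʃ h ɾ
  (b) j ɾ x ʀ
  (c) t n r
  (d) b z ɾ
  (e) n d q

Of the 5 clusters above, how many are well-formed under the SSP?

(a) 3-2-3-5 → violates
(b) 6-5-3-5 → violates
(c) 1-4-5 → violates
(d) 1-3-5 → violates
(e) 4-1-1 → obeys

1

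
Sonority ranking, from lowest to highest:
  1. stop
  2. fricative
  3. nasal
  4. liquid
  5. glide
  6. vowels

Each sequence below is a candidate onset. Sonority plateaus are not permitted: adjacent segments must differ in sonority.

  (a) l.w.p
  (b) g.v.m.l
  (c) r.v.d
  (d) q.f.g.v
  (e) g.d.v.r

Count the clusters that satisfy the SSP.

1

(a) 4-5-1 → violates
(b) 1-2-3-4 → obeys
(c) 4-2-1 → violates
(d) 1-2-1-2 → violates
(e) 1-1-2-4 → violates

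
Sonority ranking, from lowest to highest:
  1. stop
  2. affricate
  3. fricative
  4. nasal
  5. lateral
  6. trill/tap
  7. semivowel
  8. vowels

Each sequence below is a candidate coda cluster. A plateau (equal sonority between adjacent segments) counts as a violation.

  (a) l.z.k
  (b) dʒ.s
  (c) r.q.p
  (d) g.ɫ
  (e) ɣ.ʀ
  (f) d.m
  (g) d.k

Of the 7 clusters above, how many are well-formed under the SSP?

(a) sonority 5-3-1: well-formed.
(b) sonority 2-3: ill-formed.
(c) sonority 6-1-1: ill-formed.
(d) sonority 1-5: ill-formed.
(e) sonority 3-6: ill-formed.
(f) sonority 1-4: ill-formed.
(g) sonority 1-1: ill-formed.

1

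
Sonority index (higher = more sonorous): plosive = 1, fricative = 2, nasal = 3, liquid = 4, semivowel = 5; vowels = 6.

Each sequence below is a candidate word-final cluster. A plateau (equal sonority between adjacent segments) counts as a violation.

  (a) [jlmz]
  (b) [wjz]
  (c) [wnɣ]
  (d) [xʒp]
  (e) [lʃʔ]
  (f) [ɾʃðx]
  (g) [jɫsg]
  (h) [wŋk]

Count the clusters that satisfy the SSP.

5

(a) sonority 5-4-3-2: well-formed.
(b) sonority 5-5-2: ill-formed.
(c) sonority 5-3-2: well-formed.
(d) sonority 2-2-1: ill-formed.
(e) sonority 4-2-1: well-formed.
(f) sonority 4-2-2-2: ill-formed.
(g) sonority 5-4-2-1: well-formed.
(h) sonority 5-3-1: well-formed.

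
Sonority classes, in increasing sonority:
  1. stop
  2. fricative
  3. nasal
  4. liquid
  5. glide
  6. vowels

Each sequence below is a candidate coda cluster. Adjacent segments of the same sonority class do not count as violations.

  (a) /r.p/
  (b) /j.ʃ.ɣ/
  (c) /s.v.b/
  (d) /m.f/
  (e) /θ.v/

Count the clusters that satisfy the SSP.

(a) /r.p/: profile 4-1 — obeys.
(b) /j.ʃ.ɣ/: profile 5-2-2 — obeys.
(c) /s.v.b/: profile 2-2-1 — obeys.
(d) /m.f/: profile 3-2 — obeys.
(e) /θ.v/: profile 2-2 — obeys.

5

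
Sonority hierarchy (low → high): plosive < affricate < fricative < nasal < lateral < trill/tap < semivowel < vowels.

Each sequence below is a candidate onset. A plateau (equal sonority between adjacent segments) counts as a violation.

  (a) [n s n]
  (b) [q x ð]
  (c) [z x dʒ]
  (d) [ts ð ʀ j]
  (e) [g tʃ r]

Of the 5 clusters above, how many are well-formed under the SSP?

2

(a) sonority 4-3-4: ill-formed.
(b) sonority 1-3-3: ill-formed.
(c) sonority 3-3-2: ill-formed.
(d) sonority 2-3-6-7: well-formed.
(e) sonority 1-2-6: well-formed.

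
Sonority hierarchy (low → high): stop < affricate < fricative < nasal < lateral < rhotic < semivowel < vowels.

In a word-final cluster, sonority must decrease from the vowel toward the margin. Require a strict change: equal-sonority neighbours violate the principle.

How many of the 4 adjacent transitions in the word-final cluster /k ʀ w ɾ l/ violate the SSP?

/k/: stop = 1.
/ʀ/: rhotic = 6.
/w/: semivowel = 7.
/ɾ/: rhotic = 6.
/l/: lateral = 5.
/k/→/ʀ/: 1→6 (does not fall) — violation.
/ʀ/→/w/: 6→7 (does not fall) — violation.
/w/→/ɾ/: 7→6 (falls) — ok.
/ɾ/→/l/: 6→5 (falls) — ok.

2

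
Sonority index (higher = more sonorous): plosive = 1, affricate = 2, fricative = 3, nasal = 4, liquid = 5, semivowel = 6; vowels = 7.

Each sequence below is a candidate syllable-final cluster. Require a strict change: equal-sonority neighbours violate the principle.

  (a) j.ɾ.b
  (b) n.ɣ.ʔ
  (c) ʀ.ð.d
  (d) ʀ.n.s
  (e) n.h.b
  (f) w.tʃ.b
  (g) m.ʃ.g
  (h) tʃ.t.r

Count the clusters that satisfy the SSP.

(a) j.ɾ.b: profile 6-5-1 — obeys.
(b) n.ɣ.ʔ: profile 4-3-1 — obeys.
(c) ʀ.ð.d: profile 5-3-1 — obeys.
(d) ʀ.n.s: profile 5-4-3 — obeys.
(e) n.h.b: profile 4-3-1 — obeys.
(f) w.tʃ.b: profile 6-2-1 — obeys.
(g) m.ʃ.g: profile 4-3-1 — obeys.
(h) tʃ.t.r: profile 2-1-5 — violates.

7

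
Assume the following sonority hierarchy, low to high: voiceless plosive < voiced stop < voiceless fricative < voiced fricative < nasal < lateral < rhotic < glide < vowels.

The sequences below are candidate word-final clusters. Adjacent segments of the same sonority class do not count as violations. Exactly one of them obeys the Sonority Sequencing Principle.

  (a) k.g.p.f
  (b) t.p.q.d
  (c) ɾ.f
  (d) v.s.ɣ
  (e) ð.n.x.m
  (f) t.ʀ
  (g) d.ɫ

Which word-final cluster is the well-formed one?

(a) k.g.p.f: profile 1-2-1-3 — violates.
(b) t.p.q.d: profile 1-1-1-2 — violates.
(c) ɾ.f: profile 7-3 — obeys.
(d) v.s.ɣ: profile 4-3-4 — violates.
(e) ð.n.x.m: profile 4-5-3-5 — violates.
(f) t.ʀ: profile 1-7 — violates.
(g) d.ɫ: profile 2-6 — violates.

c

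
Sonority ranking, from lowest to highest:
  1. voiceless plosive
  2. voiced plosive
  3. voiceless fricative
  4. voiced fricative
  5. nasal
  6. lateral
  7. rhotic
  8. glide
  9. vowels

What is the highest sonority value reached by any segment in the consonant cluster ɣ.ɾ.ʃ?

7

/ɣ/ — voiced fricative, sonority 4.
/ɾ/ — rhotic, sonority 7.
/ʃ/ — voiceless fricative, sonority 3.
The maximum is 7.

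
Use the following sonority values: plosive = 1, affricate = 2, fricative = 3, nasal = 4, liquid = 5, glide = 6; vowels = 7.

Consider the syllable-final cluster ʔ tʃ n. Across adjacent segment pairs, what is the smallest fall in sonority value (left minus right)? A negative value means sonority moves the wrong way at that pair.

/ʔ/ is a plosive (sonority 1).
/tʃ/ is an affricate (sonority 2).
/n/ is a nasal (sonority 4).
/ʔ/→/tʃ/: change -1.
/tʃ/→/n/: change -2.
Minimum = -2.

-2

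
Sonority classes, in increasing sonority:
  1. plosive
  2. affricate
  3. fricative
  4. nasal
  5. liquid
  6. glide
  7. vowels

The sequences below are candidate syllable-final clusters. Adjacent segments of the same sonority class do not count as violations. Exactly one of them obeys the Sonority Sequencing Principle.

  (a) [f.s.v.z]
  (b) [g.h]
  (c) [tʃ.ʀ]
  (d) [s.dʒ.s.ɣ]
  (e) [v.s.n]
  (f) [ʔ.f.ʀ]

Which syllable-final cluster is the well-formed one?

(a) [f.s.v.z]: profile 3-3-3-3 — obeys.
(b) [g.h]: profile 1-3 — violates.
(c) [tʃ.ʀ]: profile 2-5 — violates.
(d) [s.dʒ.s.ɣ]: profile 3-2-3-3 — violates.
(e) [v.s.n]: profile 3-3-4 — violates.
(f) [ʔ.f.ʀ]: profile 1-3-5 — violates.

a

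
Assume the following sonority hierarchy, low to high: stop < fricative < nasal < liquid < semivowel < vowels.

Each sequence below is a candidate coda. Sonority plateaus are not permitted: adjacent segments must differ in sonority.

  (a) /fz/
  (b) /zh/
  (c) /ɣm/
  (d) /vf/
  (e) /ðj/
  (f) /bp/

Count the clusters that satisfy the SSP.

0

(a) /fz/: profile 2-2 — violates.
(b) /zh/: profile 2-2 — violates.
(c) /ɣm/: profile 2-3 — violates.
(d) /vf/: profile 2-2 — violates.
(e) /ðj/: profile 2-5 — violates.
(f) /bp/: profile 1-1 — violates.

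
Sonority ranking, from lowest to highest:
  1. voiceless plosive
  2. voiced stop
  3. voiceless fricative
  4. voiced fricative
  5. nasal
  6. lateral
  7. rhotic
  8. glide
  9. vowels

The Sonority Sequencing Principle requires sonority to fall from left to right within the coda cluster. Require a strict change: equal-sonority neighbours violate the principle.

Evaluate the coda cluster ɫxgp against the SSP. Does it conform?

yes

/ɫ/ — lateral, sonority 6.
/x/ — voiceless fricative, sonority 3.
/g/ — voiced stop, sonority 2.
/p/ — voiceless plosive, sonority 1.
The profile 6-3-2-1 strictly falls, so the coda cluster satisfies the SSP.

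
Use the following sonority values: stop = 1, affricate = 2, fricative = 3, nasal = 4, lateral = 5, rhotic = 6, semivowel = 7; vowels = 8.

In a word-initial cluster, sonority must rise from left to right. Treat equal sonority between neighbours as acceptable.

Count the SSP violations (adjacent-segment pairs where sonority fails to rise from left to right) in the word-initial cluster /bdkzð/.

0

/b/ — stop, sonority 1.
/d/ — stop, sonority 1.
/k/ — stop, sonority 1.
/z/ — fricative, sonority 3.
/ð/ — fricative, sonority 3.
/b/→/d/: 1→1 (plateau, allowed) — ok.
/d/→/k/: 1→1 (plateau, allowed) — ok.
/k/→/z/: 1→3 (rises) — ok.
/z/→/ð/: 3→3 (plateau, allowed) — ok.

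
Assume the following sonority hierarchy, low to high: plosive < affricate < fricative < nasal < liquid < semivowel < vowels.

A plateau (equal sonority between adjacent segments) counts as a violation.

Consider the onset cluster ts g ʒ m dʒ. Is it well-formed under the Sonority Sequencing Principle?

/ts/: affricate = 2.
/g/: plosive = 1.
/ʒ/: fricative = 3.
/m/: nasal = 4.
/dʒ/: affricate = 2.
The profile is 2-1-3-4-2. Between /ts/ (2) and /g/ (1) sonority does not rise, so the cluster violates the SSP.

no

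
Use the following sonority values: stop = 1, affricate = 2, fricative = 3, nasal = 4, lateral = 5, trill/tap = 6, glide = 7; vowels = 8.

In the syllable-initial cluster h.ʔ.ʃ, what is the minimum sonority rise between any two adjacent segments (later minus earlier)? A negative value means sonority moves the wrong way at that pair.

-2

/h/: fricative = 3.
/ʔ/: stop = 1.
/ʃ/: fricative = 3.
/h/→/ʔ/: change -2.
/ʔ/→/ʃ/: change +2.
Minimum = -2.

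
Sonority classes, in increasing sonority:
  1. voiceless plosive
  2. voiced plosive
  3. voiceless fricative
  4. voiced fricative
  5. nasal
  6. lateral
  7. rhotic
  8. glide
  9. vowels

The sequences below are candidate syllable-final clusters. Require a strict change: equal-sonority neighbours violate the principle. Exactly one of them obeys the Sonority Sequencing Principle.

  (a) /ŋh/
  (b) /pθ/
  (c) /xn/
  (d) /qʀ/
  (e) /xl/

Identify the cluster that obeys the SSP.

a

(a) /ŋh/: profile 5-3 — obeys.
(b) /pθ/: profile 1-3 — violates.
(c) /xn/: profile 3-5 — violates.
(d) /qʀ/: profile 1-7 — violates.
(e) /xl/: profile 3-6 — violates.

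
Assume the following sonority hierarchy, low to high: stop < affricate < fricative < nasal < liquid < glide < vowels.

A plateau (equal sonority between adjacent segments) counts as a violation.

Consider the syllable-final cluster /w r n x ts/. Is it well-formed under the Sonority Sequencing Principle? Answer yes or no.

/w/: glide = 6.
/r/: liquid = 5.
/n/: nasal = 4.
/x/: fricative = 3.
/ts/: affricate = 2.
The profile 6-5-4-3-2 strictly falls, so the syllable-final cluster satisfies the SSP.

yes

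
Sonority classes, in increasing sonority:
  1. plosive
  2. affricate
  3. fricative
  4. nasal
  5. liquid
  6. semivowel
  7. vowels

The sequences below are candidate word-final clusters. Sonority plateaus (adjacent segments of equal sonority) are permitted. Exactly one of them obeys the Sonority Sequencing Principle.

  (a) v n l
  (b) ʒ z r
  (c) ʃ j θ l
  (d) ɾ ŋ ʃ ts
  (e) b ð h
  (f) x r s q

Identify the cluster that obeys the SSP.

d

(a) sonority 3-4-5: ill-formed.
(b) sonority 3-3-5: ill-formed.
(c) sonority 3-6-3-5: ill-formed.
(d) sonority 5-4-3-2: well-formed.
(e) sonority 1-3-3: ill-formed.
(f) sonority 3-5-3-1: ill-formed.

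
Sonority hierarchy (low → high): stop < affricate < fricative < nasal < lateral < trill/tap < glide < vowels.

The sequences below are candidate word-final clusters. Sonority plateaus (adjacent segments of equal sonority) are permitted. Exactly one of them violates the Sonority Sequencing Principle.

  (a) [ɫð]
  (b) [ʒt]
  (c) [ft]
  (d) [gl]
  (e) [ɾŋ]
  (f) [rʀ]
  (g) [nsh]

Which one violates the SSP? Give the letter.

(a) [ɫð]: profile 5-3 — obeys.
(b) [ʒt]: profile 3-1 — obeys.
(c) [ft]: profile 3-1 — obeys.
(d) [gl]: profile 1-5 — violates.
(e) [ɾŋ]: profile 6-4 — obeys.
(f) [rʀ]: profile 6-6 — obeys.
(g) [nsh]: profile 4-3-3 — obeys.

d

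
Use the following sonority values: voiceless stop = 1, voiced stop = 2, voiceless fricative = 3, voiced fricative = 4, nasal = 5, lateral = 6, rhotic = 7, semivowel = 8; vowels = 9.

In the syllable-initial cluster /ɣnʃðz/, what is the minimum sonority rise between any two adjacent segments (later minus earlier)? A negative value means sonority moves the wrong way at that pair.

/ɣ/ is a voiced fricative (sonority 4).
/n/ is a nasal (sonority 5).
/ʃ/ is a voiceless fricative (sonority 3).
/ð/ is a voiced fricative (sonority 4).
/z/ is a voiced fricative (sonority 4).
/ɣ/→/n/: change +1.
/n/→/ʃ/: change -2.
/ʃ/→/ð/: change +1.
/ð/→/z/: change +0.
Minimum = -2.

-2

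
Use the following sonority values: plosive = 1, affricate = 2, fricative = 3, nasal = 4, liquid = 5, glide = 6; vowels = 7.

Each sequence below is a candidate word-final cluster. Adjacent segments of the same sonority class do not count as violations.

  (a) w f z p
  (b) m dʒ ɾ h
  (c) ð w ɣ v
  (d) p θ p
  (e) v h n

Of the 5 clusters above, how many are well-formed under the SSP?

1

(a) 6-3-3-1 → obeys
(b) 4-2-5-3 → violates
(c) 3-6-3-3 → violates
(d) 1-3-1 → violates
(e) 3-3-4 → violates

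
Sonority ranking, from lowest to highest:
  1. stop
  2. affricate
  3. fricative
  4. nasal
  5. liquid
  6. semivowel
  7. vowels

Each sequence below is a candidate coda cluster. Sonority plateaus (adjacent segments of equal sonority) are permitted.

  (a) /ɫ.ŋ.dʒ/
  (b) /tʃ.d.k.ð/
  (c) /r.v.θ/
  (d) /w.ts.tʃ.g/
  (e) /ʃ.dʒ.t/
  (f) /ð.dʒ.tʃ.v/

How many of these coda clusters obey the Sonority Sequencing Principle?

(a) 5-4-2 → obeys
(b) 2-1-1-3 → violates
(c) 5-3-3 → obeys
(d) 6-2-2-1 → obeys
(e) 3-2-1 → obeys
(f) 3-2-2-3 → violates

4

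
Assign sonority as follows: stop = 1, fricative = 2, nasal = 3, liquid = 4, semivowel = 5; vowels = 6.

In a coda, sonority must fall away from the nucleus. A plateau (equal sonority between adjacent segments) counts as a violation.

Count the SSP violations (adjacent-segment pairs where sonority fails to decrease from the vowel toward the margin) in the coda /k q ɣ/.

2

/k/: stop = 1.
/q/: stop = 1.
/ɣ/: fricative = 2.
/k/→/q/: 1→1 (plateau) — violation.
/q/→/ɣ/: 1→2 (does not fall) — violation.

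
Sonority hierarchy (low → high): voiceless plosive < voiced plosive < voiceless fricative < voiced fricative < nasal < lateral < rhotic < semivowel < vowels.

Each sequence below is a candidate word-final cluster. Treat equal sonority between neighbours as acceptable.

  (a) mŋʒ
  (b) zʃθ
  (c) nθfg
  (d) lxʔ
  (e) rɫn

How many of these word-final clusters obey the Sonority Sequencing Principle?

(a) 5-5-4 → obeys
(b) 4-3-3 → obeys
(c) 5-3-3-2 → obeys
(d) 6-3-1 → obeys
(e) 7-6-5 → obeys

5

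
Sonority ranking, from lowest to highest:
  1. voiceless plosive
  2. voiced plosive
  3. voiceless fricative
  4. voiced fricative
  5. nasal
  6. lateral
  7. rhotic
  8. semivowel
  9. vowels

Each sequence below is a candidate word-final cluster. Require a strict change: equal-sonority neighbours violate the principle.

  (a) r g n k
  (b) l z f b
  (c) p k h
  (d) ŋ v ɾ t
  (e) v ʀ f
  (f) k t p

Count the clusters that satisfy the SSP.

(a) 7-2-5-1 → violates
(b) 6-4-3-2 → obeys
(c) 1-1-3 → violates
(d) 5-4-7-1 → violates
(e) 4-7-3 → violates
(f) 1-1-1 → violates

1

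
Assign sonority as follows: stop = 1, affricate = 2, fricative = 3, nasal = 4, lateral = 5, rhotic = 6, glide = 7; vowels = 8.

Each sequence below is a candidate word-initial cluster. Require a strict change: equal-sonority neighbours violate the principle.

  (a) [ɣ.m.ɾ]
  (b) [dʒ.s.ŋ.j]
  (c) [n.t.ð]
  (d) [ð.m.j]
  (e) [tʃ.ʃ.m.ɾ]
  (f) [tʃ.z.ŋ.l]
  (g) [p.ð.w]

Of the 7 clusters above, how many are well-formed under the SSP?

6

(a) [ɣ.m.ɾ]: profile 3-4-6 — obeys.
(b) [dʒ.s.ŋ.j]: profile 2-3-4-7 — obeys.
(c) [n.t.ð]: profile 4-1-3 — violates.
(d) [ð.m.j]: profile 3-4-7 — obeys.
(e) [tʃ.ʃ.m.ɾ]: profile 2-3-4-6 — obeys.
(f) [tʃ.z.ŋ.l]: profile 2-3-4-5 — obeys.
(g) [p.ð.w]: profile 1-3-7 — obeys.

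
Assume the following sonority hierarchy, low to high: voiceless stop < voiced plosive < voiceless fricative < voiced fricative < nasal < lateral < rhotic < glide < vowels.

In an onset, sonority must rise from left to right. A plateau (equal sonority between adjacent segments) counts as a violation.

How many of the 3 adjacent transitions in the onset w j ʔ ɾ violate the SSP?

/w/ — glide, sonority 8.
/j/ — glide, sonority 8.
/ʔ/ — voiceless stop, sonority 1.
/ɾ/ — rhotic, sonority 7.
/w/→/j/: 8→8 (plateau) — violation.
/j/→/ʔ/: 8→1 (does not rise) — violation.
/ʔ/→/ɾ/: 1→7 (rises) — ok.

2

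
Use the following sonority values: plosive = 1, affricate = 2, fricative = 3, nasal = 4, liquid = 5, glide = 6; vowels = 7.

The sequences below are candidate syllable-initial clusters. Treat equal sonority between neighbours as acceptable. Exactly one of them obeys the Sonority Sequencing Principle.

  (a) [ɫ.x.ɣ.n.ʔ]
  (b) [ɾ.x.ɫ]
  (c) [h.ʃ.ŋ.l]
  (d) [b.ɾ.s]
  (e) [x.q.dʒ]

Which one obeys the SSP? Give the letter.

(a) [ɫ.x.ɣ.n.ʔ]: profile 5-3-3-4-1 — violates.
(b) [ɾ.x.ɫ]: profile 5-3-5 — violates.
(c) [h.ʃ.ŋ.l]: profile 3-3-4-5 — obeys.
(d) [b.ɾ.s]: profile 1-5-3 — violates.
(e) [x.q.dʒ]: profile 3-1-2 — violates.

c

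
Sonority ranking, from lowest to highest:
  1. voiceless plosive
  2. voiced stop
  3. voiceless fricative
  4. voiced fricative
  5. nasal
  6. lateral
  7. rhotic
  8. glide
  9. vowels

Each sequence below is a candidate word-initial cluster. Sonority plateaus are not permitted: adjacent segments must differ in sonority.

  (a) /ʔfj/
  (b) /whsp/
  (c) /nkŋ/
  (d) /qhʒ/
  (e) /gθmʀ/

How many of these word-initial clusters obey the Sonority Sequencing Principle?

(a) /ʔfj/: profile 1-3-8 — obeys.
(b) /whsp/: profile 8-3-3-1 — violates.
(c) /nkŋ/: profile 5-1-5 — violates.
(d) /qhʒ/: profile 1-3-4 — obeys.
(e) /gθmʀ/: profile 2-3-5-7 — obeys.

3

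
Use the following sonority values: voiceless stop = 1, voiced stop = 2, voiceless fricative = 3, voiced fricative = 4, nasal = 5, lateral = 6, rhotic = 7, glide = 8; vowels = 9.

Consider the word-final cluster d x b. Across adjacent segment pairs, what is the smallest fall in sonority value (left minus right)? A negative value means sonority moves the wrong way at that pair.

/d/: voiced stop = 2.
/x/: voiceless fricative = 3.
/b/: voiced stop = 2.
/d/→/x/: change -1.
/x/→/b/: change +1.
Minimum = -1.

-1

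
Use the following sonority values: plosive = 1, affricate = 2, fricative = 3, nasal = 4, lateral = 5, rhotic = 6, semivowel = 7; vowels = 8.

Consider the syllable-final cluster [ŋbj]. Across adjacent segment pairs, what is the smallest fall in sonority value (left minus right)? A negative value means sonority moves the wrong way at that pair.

/ŋ/: nasal = 4.
/b/: plosive = 1.
/j/: semivowel = 7.
/ŋ/→/b/: change +3.
/b/→/j/: change -6.
Minimum = -6.

-6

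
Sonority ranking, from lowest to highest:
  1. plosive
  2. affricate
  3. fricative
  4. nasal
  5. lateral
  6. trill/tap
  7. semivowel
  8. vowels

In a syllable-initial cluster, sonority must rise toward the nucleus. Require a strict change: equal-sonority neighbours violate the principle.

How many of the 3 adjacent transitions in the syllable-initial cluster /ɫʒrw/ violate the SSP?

/ɫ/ is a lateral (sonority 5).
/ʒ/ is a fricative (sonority 3).
/r/ is a trill/tap (sonority 6).
/w/ is a semivowel (sonority 7).
/ɫ/→/ʒ/: 5→3 (does not rise) — violation.
/ʒ/→/r/: 3→6 (rises) — ok.
/r/→/w/: 6→7 (rises) — ok.

1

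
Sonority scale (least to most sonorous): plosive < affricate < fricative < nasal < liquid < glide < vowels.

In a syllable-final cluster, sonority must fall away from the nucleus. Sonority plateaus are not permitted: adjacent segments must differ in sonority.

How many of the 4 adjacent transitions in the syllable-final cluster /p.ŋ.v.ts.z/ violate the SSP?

2

/p/ — plosive, sonority 1.
/ŋ/ — nasal, sonority 4.
/v/ — fricative, sonority 3.
/ts/ — affricate, sonority 2.
/z/ — fricative, sonority 3.
/p/→/ŋ/: 1→4 (does not fall) — violation.
/ŋ/→/v/: 4→3 (falls) — ok.
/v/→/ts/: 3→2 (falls) — ok.
/ts/→/z/: 2→3 (does not fall) — violation.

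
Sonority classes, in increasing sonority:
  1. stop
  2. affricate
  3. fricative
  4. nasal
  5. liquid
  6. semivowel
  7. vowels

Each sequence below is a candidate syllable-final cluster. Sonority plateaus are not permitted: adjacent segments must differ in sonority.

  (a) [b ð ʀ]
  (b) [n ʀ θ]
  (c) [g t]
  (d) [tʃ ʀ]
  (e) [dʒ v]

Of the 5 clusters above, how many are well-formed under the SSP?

0

(a) 1-3-5 → violates
(b) 4-5-3 → violates
(c) 1-1 → violates
(d) 2-5 → violates
(e) 2-3 → violates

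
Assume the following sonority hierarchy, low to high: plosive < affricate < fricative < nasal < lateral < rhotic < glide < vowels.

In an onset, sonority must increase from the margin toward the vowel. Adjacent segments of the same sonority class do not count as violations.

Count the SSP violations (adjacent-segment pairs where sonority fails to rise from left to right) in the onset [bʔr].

/b/ is a plosive (sonority 1).
/ʔ/ is a plosive (sonority 1).
/r/ is a rhotic (sonority 6).
/b/→/ʔ/: 1→1 (plateau, allowed) — ok.
/ʔ/→/r/: 1→6 (rises) — ok.

0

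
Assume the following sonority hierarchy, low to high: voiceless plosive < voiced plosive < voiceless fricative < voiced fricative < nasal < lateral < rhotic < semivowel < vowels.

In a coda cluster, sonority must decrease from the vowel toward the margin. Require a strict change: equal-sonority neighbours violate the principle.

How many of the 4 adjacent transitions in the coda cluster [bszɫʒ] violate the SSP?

/b/ is a voiced plosive (sonority 2).
/s/ is a voiceless fricative (sonority 3).
/z/ is a voiced fricative (sonority 4).
/ɫ/ is a lateral (sonority 6).
/ʒ/ is a voiced fricative (sonority 4).
/b/→/s/: 2→3 (does not fall) — violation.
/s/→/z/: 3→4 (does not fall) — violation.
/z/→/ɫ/: 4→6 (does not fall) — violation.
/ɫ/→/ʒ/: 6→4 (falls) — ok.

3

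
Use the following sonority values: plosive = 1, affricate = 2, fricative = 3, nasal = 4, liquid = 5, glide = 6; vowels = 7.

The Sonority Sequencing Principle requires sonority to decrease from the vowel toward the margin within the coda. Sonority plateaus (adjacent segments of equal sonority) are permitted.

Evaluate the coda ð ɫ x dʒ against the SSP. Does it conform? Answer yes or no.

no

/ð/ — fricative, sonority 3.
/ɫ/ — liquid, sonority 5.
/x/ — fricative, sonority 3.
/dʒ/ — affricate, sonority 2.
The profile is 3-5-3-2. Between /ð/ (3) and /ɫ/ (5) sonority does not fall, so the cluster violates the SSP.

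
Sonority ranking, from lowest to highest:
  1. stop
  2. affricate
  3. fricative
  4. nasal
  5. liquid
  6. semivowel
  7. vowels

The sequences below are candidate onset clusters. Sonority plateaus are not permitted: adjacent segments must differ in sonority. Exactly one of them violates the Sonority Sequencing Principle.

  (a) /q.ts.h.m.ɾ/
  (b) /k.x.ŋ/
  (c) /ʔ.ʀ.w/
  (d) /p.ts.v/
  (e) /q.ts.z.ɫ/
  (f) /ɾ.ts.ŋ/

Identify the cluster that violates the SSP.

f

(a) /q.ts.h.m.ɾ/: profile 1-2-3-4-5 — obeys.
(b) /k.x.ŋ/: profile 1-3-4 — obeys.
(c) /ʔ.ʀ.w/: profile 1-5-6 — obeys.
(d) /p.ts.v/: profile 1-2-3 — obeys.
(e) /q.ts.z.ɫ/: profile 1-2-3-5 — obeys.
(f) /ɾ.ts.ŋ/: profile 5-2-4 — violates.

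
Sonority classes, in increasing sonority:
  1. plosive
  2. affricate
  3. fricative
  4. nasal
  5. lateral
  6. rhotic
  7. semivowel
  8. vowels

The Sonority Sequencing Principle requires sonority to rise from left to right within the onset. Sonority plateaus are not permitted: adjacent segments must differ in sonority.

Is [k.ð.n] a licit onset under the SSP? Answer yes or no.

/k/ — plosive, sonority 1.
/ð/ — fricative, sonority 3.
/n/ — nasal, sonority 4.
The profile 1-3-4 strictly rises, so the onset satisfies the SSP.

yes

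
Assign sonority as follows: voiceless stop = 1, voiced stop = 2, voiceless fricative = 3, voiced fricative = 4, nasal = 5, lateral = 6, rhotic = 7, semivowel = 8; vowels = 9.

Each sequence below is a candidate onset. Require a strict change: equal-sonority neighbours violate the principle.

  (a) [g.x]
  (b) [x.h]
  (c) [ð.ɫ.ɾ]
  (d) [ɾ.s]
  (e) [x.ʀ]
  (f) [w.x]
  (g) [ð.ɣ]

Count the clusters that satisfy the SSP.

(a) 2-3 → obeys
(b) 3-3 → violates
(c) 4-6-7 → obeys
(d) 7-3 → violates
(e) 3-7 → obeys
(f) 8-3 → violates
(g) 4-4 → violates

3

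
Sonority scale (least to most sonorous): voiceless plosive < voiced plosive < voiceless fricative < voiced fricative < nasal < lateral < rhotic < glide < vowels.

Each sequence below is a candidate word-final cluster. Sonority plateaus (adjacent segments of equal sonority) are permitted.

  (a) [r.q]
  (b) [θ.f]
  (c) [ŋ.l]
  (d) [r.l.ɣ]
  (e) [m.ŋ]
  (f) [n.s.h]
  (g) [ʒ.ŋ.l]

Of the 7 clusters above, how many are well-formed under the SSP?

5

(a) sonority 7-1: well-formed.
(b) sonority 3-3: well-formed.
(c) sonority 5-6: ill-formed.
(d) sonority 7-6-4: well-formed.
(e) sonority 5-5: well-formed.
(f) sonority 5-3-3: well-formed.
(g) sonority 4-5-6: ill-formed.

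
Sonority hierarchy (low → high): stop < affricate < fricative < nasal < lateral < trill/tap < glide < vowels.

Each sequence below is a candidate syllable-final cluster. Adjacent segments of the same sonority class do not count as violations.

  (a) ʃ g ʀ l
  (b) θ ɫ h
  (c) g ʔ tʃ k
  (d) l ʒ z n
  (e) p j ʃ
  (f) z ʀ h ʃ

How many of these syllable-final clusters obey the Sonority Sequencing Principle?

0

(a) ʃ g ʀ l: profile 3-1-6-5 — violates.
(b) θ ɫ h: profile 3-5-3 — violates.
(c) g ʔ tʃ k: profile 1-1-2-1 — violates.
(d) l ʒ z n: profile 5-3-3-4 — violates.
(e) p j ʃ: profile 1-7-3 — violates.
(f) z ʀ h ʃ: profile 3-6-3-3 — violates.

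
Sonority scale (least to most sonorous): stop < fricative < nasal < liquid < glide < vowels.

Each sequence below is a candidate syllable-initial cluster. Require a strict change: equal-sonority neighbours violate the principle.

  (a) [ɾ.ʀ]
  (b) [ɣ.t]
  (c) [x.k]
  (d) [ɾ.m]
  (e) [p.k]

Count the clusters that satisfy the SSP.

(a) [ɾ.ʀ]: profile 4-4 — violates.
(b) [ɣ.t]: profile 2-1 — violates.
(c) [x.k]: profile 2-1 — violates.
(d) [ɾ.m]: profile 4-3 — violates.
(e) [p.k]: profile 1-1 — violates.

0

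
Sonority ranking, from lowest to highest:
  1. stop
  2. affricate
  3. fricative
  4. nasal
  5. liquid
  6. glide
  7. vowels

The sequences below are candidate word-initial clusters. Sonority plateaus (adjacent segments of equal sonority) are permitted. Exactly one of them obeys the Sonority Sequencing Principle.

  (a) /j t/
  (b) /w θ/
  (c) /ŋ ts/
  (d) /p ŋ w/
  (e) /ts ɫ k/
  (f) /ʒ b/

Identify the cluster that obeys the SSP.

(a) 6-1 → violates
(b) 6-3 → violates
(c) 4-2 → violates
(d) 1-4-6 → obeys
(e) 2-5-1 → violates
(f) 3-1 → violates

d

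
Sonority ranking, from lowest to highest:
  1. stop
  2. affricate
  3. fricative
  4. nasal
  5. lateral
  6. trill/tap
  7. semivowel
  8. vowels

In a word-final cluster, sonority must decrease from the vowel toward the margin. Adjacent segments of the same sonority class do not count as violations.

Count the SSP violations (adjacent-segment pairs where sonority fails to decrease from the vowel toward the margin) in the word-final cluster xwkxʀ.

/x/ is a fricative (sonority 3).
/w/ is a semivowel (sonority 7).
/k/ is a stop (sonority 1).
/x/ is a fricative (sonority 3).
/ʀ/ is a trill/tap (sonority 6).
/x/→/w/: 3→7 (does not fall) — violation.
/w/→/k/: 7→1 (falls) — ok.
/k/→/x/: 1→3 (does not fall) — violation.
/x/→/ʀ/: 3→6 (does not fall) — violation.

3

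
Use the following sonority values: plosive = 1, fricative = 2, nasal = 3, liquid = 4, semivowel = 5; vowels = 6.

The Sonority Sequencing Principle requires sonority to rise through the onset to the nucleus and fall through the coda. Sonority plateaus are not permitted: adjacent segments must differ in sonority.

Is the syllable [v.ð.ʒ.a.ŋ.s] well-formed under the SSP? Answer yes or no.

Onset: /v/ is a fricative (sonority 2), /ð/ is a fricative (sonority 2), /ʒ/ is a fricative (sonority 2); then the nucleus /a/ (sonority 6).
Onset profile 2-2-2-6 — does not strictly rise throughout.
Coda: /ŋ/ is a nasal (sonority 3), /s/ is a fricative (sonority 2).
Coda profile 6-3-2 — falls from the nucleus.

no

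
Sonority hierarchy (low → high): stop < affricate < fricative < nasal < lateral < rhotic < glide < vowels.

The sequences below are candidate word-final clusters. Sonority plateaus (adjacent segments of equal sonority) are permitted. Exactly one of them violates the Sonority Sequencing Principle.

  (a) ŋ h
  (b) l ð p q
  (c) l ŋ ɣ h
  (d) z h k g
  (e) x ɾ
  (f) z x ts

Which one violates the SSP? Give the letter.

e

(a) 4-3 → obeys
(b) 5-3-1-1 → obeys
(c) 5-4-3-3 → obeys
(d) 3-3-1-1 → obeys
(e) 3-6 → violates
(f) 3-3-2 → obeys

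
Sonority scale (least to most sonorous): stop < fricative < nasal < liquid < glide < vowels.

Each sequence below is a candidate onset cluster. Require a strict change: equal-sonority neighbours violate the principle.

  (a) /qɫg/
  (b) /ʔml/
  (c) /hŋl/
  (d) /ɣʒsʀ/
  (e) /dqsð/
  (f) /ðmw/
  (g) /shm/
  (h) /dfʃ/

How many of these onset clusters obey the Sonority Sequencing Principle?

3

(a) sonority 1-4-1: ill-formed.
(b) sonority 1-3-4: well-formed.
(c) sonority 2-3-4: well-formed.
(d) sonority 2-2-2-4: ill-formed.
(e) sonority 1-1-2-2: ill-formed.
(f) sonority 2-3-5: well-formed.
(g) sonority 2-2-3: ill-formed.
(h) sonority 1-2-2: ill-formed.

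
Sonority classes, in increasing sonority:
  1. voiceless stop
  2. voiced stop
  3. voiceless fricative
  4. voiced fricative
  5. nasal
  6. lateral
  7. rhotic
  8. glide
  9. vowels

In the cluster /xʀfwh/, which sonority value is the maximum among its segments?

8

/x/ is a voiceless fricative (sonority 3).
/ʀ/ is a rhotic (sonority 7).
/f/ is a voiceless fricative (sonority 3).
/w/ is a glide (sonority 8).
/h/ is a voiceless fricative (sonority 3).
The maximum is 8.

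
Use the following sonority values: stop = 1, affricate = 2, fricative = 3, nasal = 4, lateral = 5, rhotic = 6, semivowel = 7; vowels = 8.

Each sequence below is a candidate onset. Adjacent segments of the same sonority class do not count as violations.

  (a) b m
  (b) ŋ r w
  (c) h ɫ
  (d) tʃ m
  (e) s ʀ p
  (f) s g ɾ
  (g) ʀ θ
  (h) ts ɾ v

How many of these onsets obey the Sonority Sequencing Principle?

(a) b m: profile 1-4 — obeys.
(b) ŋ r w: profile 4-6-7 — obeys.
(c) h ɫ: profile 3-5 — obeys.
(d) tʃ m: profile 2-4 — obeys.
(e) s ʀ p: profile 3-6-1 — violates.
(f) s g ɾ: profile 3-1-6 — violates.
(g) ʀ θ: profile 6-3 — violates.
(h) ts ɾ v: profile 2-6-3 — violates.

4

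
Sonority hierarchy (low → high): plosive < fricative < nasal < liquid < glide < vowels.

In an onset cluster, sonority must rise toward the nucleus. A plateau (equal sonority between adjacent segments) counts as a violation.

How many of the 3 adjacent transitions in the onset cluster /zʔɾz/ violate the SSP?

/z/ — fricative, sonority 2.
/ʔ/ — plosive, sonority 1.
/ɾ/ — liquid, sonority 4.
/z/ — fricative, sonority 2.
/z/→/ʔ/: 2→1 (does not rise) — violation.
/ʔ/→/ɾ/: 1→4 (rises) — ok.
/ɾ/→/z/: 4→2 (does not rise) — violation.

2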